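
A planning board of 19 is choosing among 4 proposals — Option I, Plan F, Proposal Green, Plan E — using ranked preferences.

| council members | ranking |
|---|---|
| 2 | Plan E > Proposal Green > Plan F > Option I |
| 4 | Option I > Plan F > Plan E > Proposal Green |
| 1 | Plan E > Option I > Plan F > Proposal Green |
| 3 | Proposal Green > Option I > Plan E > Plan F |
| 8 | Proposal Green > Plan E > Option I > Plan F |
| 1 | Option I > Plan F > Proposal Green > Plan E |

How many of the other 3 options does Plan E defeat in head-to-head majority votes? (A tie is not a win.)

Plan E against each rival (19 council members):
Plan E vs Option I: Plan E, 11–8.
Plan E vs Plan F: Plan E wins 14–5.
Plan E vs Proposal Green: 2+4+1 = 7 for Plan E, 12 for Proposal Green — Proposal Green by 12–7.
Plan E beats Option I, Plan F; loses to Proposal Green — 2 pairwise wins.

2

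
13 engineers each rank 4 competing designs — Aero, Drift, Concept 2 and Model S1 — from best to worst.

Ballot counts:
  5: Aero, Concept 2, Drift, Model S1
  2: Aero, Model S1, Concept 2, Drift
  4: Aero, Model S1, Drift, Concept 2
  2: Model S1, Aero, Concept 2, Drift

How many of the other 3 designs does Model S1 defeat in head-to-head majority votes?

2

Model S1 against each rival (13 engineers):
Model S1 vs Aero: Model S1 preferred on 2 ballots; Aero wins 11–2.
Model S1 vs Drift: 2+4+2 = 8 for Model S1, 5 for Drift — Model S1 by 8–5.
Model S1 vs Concept 2: Model S1 wins 8–5.
Model S1 beats Drift, Concept 2; loses to Aero — 2 pairwise wins.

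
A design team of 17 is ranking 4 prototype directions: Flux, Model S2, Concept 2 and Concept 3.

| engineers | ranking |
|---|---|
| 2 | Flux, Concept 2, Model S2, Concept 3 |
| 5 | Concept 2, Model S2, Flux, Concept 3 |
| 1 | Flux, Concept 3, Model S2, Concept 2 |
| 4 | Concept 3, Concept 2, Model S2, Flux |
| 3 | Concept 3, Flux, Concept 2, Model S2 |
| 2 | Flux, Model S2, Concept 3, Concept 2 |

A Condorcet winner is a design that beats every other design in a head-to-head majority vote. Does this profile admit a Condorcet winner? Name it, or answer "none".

Check each pair by majority over 17 ballots:
Flux–Model S2: Model S2 9–8.
Flux–Concept 2: Concept 2 9–8.
Flux–Concept 3: Flux 10–7.
Model S2 vs Concept 2: Concept 2, 14–3.
Model S2 vs Concept 3: Model S2, 9–8.
Concept 2–Concept 3: Concept 3 10–7.
Every design loses at least once (Flux loses to Model S2; Model S2 loses to Concept 2; Concept 2 loses to Concept 3; Concept 3 loses to Flux). The majority relation contains the cycle Flux > Concept 3 > Concept 2 > Flux, so there is no Condorcet winner.

none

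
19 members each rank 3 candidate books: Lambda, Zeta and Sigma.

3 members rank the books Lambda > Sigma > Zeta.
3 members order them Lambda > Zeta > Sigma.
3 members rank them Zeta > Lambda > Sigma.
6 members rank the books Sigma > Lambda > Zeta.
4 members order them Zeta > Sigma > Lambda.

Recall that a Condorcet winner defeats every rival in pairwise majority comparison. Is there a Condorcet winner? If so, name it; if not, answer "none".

none

Head-to-head results (19 members):
Lambda vs Zeta: Lambda wins 12–7.
Lambda vs Sigma: Sigma wins 10–9.
Zeta–Sigma: Zeta 10–9.
Every book loses at least once (Lambda loses to Sigma; Zeta loses to Lambda; Sigma loses to Zeta). The majority relation contains the cycle Lambda > Zeta > Sigma > Lambda, so there is no Condorcet winner.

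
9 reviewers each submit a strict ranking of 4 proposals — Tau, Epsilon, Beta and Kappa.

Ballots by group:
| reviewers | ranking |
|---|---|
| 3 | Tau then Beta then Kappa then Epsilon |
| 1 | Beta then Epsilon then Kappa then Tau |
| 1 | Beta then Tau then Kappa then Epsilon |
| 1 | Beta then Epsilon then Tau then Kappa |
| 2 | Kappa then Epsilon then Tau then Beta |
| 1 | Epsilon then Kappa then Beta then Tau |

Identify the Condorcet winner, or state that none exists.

Check each pair by majority over 9 ballots:
Tau vs Epsilon: Epsilon wins 5–4.
Tau vs Beta: Tau wins 5–4.
Tau–Kappa: Tau 5–4.
Epsilon vs Beta: Beta, 6–3.
Epsilon–Kappa: Kappa 6–3.
Beta vs Kappa: Beta wins 6–3.
No project is unbeaten: Tau loses to Epsilon; Epsilon loses to Beta; Beta loses to Tau; Kappa loses to Tau. In particular Tau beats Beta beats Epsilon beats Tau is a majority cycle — no Condorcet winner exists.

none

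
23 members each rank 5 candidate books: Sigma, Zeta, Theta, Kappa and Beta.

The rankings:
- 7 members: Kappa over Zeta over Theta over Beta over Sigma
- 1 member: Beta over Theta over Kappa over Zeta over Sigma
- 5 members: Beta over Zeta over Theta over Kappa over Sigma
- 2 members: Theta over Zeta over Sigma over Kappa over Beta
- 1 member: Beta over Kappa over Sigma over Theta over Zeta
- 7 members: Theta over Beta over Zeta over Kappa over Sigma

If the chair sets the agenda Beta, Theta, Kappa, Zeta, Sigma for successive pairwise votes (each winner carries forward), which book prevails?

Zeta

Round 1: Beta vs Theta — 7–16, Theta advances.
Round 2: Theta vs Kappa — 15–8, Theta advances.
Round 3: Theta vs Zeta — 11–12, Zeta advances.
Round 4: Zeta vs Sigma — 22–1, Zeta advances.
The agenda winner is Zeta.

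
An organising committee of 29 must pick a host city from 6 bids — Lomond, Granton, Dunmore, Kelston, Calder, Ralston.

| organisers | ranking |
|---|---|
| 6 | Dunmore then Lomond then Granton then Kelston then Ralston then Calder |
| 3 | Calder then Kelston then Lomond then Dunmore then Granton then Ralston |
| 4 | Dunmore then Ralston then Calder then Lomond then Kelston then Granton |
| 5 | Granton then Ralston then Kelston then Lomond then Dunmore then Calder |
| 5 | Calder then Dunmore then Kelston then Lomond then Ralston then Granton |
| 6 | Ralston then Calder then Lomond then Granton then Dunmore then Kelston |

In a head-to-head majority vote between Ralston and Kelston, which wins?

Ballots ranking Ralston above Kelston: 4 + 5 + 6 = 15.
Ballots ranking Kelston above Ralston: 29 − 15 = 14.
Ralston wins the head-to-head 15–14.

Ralston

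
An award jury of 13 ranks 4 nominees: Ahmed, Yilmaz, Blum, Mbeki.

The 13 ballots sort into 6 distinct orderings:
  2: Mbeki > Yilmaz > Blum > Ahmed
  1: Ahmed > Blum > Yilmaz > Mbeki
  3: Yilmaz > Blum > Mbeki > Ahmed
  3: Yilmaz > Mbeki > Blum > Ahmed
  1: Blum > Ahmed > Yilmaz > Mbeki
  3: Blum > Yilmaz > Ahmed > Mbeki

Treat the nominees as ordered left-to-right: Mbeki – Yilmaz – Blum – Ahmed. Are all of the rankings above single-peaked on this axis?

Axis positions: Mbeki=1, Yilmaz=2, Blum=3, Ahmed=4.
Ballot type 1 (peak Mbeki at position 1): ranking walks positions 1-2-3-4, expanding outward from the peak — single-peaked.
Ballot type 2 (peak Ahmed at position 4): ranking walks positions 4-3-2-1, expanding outward from the peak — single-peaked.
Ballot type 3 (peak Yilmaz at position 2): ranking walks positions 2-3-1-4, expanding outward from the peak — single-peaked.
Ballot type 4 (peak Yilmaz at position 2): ranking walks positions 2-1-3-4, expanding outward from the peak — single-peaked.
Ballot type 5 (peak Blum at position 3): ranking walks positions 3-4-2-1, expanding outward from the peak — single-peaked.
Ballot type 6 (peak Blum at position 3): ranking walks positions 3-2-4-1, expanding outward from the peak — single-peaked.
Every ranking is single-peaked on this axis.

yes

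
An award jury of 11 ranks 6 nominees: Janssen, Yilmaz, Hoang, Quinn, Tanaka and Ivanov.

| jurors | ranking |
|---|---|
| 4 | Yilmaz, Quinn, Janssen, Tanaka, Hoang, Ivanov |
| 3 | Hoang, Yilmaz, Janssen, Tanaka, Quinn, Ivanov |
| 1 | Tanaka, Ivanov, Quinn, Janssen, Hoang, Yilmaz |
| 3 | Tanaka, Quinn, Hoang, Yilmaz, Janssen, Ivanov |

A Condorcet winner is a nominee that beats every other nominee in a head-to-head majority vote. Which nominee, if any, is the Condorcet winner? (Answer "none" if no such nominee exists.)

Head-to-head results (11 jurors):
Janssen vs Yilmaz: Janssen is ranked higher on 1 ballot, Yilmaz on 10. Yilmaz wins 10–1.
Janssen vs Hoang: Hoang wins 6–5.
Janssen vs Quinn: Janssen is ranked higher on 3 ballots, Quinn on 8. Quinn wins 8–3.
Janssen vs Tanaka: Janssen preferred on 4+3 = 7 ballots; Janssen wins 7–4.
Janssen–Ivanov: Janssen 10–1.
Yilmaz vs Hoang: 4 for Yilmaz, 7 for Hoang — Hoang by 7–4.
Yilmaz vs Quinn: 7 to 4, Yilmaz.
Yilmaz–Tanaka: Yilmaz 7–4.
Yilmaz vs Ivanov: Yilmaz wins 10–1.
Hoang vs Quinn: 3 for Hoang, 8 for Quinn — Quinn by 8–3.
Hoang–Tanaka: Tanaka 8–3.
Hoang vs Ivanov: Hoang wins 10–1.
Quinn–Tanaka: Tanaka 7–4.
Quinn vs Ivanov: Quinn wins 10–1.
Tanaka vs Ivanov: Tanaka wins 11–0.
Every nominee loses at least once (Janssen loses to Yilmaz; Yilmaz loses to Hoang; Hoang loses to Quinn; Quinn loses to Yilmaz; Tanaka loses to Janssen; Ivanov loses to Janssen). The majority relation contains the cycle Janssen → Tanaka → Hoang → Janssen, so there is no Condorcet winner.

none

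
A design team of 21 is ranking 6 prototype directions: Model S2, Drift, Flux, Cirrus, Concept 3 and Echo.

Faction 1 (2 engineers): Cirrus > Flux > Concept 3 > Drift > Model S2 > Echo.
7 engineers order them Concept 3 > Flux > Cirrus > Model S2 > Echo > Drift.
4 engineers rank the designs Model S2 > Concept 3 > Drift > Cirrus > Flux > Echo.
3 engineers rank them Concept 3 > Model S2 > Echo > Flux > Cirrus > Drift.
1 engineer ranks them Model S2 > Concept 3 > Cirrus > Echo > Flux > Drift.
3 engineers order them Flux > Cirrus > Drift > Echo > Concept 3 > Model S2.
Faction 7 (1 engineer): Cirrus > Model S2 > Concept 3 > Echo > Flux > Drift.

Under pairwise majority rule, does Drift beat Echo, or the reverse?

Ballots ranking Drift above Echo: 2 + 4 + 3 = 9.
Ballots ranking Echo above Drift: 21 − 9 = 12.
Echo wins the head-to-head 12–9.

Echo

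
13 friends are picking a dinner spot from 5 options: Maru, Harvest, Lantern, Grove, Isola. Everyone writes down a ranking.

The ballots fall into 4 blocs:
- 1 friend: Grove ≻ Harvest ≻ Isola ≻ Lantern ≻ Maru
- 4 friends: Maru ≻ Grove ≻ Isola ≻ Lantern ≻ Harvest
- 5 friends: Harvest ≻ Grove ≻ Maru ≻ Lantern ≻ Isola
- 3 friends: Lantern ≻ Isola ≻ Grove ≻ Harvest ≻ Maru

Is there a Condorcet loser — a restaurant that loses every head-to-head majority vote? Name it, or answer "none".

none

Head-to-head results (13 friends):
Maru–Harvest: Harvest 9–4.
Maru vs Lantern: Maru wins 9–4.
Maru vs Grove: Grove, 9–4.
Maru vs Isola: Maru preferred on 4+5 = 9 ballots; Maru wins 9–4.
Harvest vs Lantern: Lantern, 7–6.
Harvest vs Grove: Grove wins 8–5.
Harvest vs Isola: 1+5 = 6 for Harvest, 7 for Isola — Isola by 7–6.
Lantern–Grove: Grove 10–3.
Lantern–Isola: Lantern 8–5.
Grove vs Isola: Grove preferred on 1+4+5 = 10 ballots; Grove wins 10–3.
Each restaurant has at least one pairwise win (Maru beats Lantern; Harvest beats Maru; Lantern beats Harvest; Grove beats Maru; Isola beats Harvest) — no Condorcet loser.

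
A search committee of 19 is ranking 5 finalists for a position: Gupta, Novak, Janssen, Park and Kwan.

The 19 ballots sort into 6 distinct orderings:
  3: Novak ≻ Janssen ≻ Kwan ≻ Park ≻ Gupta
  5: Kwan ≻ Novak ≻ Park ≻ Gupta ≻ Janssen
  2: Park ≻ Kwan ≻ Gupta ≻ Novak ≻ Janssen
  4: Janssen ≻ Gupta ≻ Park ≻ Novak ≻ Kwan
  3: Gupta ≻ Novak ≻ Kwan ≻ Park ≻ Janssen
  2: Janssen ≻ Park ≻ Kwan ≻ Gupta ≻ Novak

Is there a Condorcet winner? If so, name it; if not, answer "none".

none

Check each pair by majority over 19 ballots:
Gupta vs Novak: Gupta wins 11–8.
Gupta vs Janssen: Gupta wins 10–9.
Gupta vs Park: Park wins 12–7.
Gupta–Kwan: Kwan 12–7.
Novak vs Janssen: Novak preferred on 3+5+2+3 = 13 ballots; Novak wins 13–6.
Novak vs Park: Novak wins 11–8.
Novak vs Kwan: Novak, 10–9.
Janssen vs Park: Janssen is ranked higher on 3+4+2 = 9 ballots, Park on 10. Park wins 10–9.
Janssen vs Kwan: Janssen is ranked higher on 3+4+2 = 9 ballots, Kwan on 10. Kwan wins 10–9.
Park vs Kwan: 2+4+2 = 8 for Park, 11 for Kwan — Kwan by 11–8.
No candidate is unbeaten: Gupta loses to Park; Novak loses to Gupta; Janssen loses to Gupta; Park loses to Novak; Kwan loses to Novak. In particular Gupta > Novak > Park > Gupta is a majority cycle — no Condorcet winner exists.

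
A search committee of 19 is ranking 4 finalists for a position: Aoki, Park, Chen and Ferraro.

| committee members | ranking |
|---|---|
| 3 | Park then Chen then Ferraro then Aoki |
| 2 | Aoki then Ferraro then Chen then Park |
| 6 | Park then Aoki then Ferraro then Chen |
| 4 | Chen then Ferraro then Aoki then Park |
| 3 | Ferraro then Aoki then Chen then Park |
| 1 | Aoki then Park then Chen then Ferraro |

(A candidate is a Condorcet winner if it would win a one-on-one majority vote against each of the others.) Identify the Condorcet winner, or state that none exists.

none

Head-to-head results (19 committee members):
Aoki vs Park: Aoki, 10–9.
Aoki–Chen: Aoki 12–7.
Aoki–Ferraro: Ferraro 10–9.
Park–Chen: Park 10–9.
Park vs Ferraro: Park wins 10–9.
Chen vs Ferraro: Ferraro, 11–8.
Each candidate drops at least one matchup (Aoki loses to Ferraro; Park loses to Aoki; Chen loses to Aoki; Ferraro loses to Park); the cycle Aoki > Park > Ferraro > Aoki rules out a Condorcet winner.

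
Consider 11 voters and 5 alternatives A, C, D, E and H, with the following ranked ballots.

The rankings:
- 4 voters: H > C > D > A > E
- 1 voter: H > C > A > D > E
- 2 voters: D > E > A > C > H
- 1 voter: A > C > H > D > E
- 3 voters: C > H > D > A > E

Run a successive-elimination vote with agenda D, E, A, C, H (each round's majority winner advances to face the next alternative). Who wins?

C

Round 1: D vs E — 11–0, D advances.
Round 2: D vs A — 9–2, D advances.
Round 3: D vs C — 2–9, C advances.
Round 4: C vs H — 6–5, C advances.
The agenda winner is C.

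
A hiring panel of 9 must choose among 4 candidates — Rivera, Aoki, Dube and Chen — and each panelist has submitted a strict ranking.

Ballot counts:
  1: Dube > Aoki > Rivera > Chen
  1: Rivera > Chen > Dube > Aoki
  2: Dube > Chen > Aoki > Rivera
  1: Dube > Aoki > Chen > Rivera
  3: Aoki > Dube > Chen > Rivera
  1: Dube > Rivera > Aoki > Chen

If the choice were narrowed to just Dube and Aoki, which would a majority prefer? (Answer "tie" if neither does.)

Ballots ranking Dube above Aoki: 1 + 1 + 2 + 1 + 1 = 6.
Ballots ranking Aoki above Dube: 9 − 6 = 3.
Dube wins the head-to-head 6–3.

Dube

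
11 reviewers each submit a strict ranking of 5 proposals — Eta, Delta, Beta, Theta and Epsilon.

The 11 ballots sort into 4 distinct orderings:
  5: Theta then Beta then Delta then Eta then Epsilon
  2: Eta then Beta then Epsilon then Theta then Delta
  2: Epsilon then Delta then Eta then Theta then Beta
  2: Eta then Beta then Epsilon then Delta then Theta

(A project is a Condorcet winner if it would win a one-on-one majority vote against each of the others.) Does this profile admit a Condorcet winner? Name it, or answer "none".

none

Head-to-head results (11 reviewers):
Eta–Delta: Delta 7–4.
Eta–Beta: Eta 6–5.
Eta vs Theta: Eta, 6–5.
Eta vs Epsilon: Eta wins 9–2.
Delta–Beta: Beta 9–2.
Delta–Theta: Theta 7–4.
Delta–Epsilon: Epsilon 6–5.
Beta vs Theta: Theta, 7–4.
Beta vs Epsilon: Beta wins 9–2.
Theta vs Epsilon: Epsilon, 6–5.
Each project drops at least one matchup (Eta loses to Delta; Delta loses to Beta; Beta loses to Eta; Theta loses to Eta; Epsilon loses to Eta); the cycle Eta beats Beta beats Delta beats Eta rules out a Condorcet winner.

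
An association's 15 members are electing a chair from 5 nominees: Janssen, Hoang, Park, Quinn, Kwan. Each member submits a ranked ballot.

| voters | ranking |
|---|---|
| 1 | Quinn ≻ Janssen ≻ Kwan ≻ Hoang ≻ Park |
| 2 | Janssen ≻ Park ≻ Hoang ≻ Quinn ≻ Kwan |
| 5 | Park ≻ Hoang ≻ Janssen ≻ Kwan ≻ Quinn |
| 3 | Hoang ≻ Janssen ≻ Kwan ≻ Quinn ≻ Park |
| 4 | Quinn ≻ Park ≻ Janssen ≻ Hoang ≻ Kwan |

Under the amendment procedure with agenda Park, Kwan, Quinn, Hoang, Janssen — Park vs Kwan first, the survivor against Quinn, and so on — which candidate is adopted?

Hoang

Round 1: Park vs Kwan — 11–4, Park advances.
Round 2: Park vs Quinn — 7–8, Quinn advances.
Round 3: Quinn vs Hoang — 5–10, Hoang advances.
Round 4: Hoang vs Janssen — 8–7, Hoang advances.
Hoang survives the agenda.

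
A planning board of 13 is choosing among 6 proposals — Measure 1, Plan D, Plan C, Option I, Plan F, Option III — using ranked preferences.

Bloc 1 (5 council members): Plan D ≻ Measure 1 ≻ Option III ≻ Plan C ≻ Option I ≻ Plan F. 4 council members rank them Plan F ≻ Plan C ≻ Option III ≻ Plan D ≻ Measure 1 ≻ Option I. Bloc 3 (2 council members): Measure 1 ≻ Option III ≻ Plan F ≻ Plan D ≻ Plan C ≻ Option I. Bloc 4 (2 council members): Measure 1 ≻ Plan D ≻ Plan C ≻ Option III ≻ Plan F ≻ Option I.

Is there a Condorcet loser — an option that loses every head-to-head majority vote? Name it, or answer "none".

Option I

Head-to-head results (13 council members):
Measure 1 vs Plan D: 2+2 = 4 for Measure 1, 9 for Plan D — Plan D by 9–4.
Measure 1 vs Plan C: Measure 1 wins 9–4.
Measure 1 vs Option I: Measure 1, 13–0.
Measure 1–Plan F: Measure 1 9–4.
Measure 1–Option III: Measure 1 9–4.
Plan D vs Plan C: 5+2+2 = 9 for Plan D, 4 for Plan C — Plan D by 9–4.
Plan D vs Option I: Plan D preferred on 5+4+2+2 = 13 ballots; Plan D wins 13–0.
Plan D vs Plan F: Plan D, 7–6.
Plan D vs Option III: 7 to 6, Plan D.
Plan C vs Option I: Plan C, 13–0.
Plan C vs Plan F: Plan C wins 7–6.
Plan C vs Option III: Plan C is ranked higher on 4+2 = 6 ballots, Option III on 7. Option III wins 7–6.
Option I–Plan F: Plan F 8–5.
Option I vs Option III: 0 to 13, Option III.
Plan F vs Option III: 4 to 9, Option III.
Option I is beaten in every head-to-head and is the Condorcet loser.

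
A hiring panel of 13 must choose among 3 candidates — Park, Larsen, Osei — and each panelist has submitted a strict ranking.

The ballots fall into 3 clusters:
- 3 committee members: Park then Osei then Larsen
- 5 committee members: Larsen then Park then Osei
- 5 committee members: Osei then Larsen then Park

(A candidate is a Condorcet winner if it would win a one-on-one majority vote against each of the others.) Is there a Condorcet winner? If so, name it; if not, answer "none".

Pairwise majorities:
Park–Larsen: Larsen 10–3.
Park vs Osei: Park, 8–5.
Larsen vs Osei: Osei wins 8–5.
Every candidate loses at least once (Park loses to Larsen; Larsen loses to Osei; Osei loses to Park). The majority relation contains the cycle Park beats Osei beats Larsen beats Park, so there is no Condorcet winner.

none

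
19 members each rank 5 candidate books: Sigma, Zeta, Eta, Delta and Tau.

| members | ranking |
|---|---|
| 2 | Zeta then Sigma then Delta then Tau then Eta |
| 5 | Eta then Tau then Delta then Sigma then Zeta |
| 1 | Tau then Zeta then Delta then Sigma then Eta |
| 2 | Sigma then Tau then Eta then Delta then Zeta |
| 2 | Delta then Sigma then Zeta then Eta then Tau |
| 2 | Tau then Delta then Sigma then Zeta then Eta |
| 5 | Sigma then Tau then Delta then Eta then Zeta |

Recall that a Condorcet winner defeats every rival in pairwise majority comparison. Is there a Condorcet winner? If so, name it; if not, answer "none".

Pairwise majorities:
Sigma vs Zeta: Sigma preferred on 5+2+2+2+5 = 16 ballots; Sigma wins 16–3.
Sigma vs Eta: 14 to 5, Sigma.
Sigma vs Delta: 9 to 10, Delta.
Sigma vs Tau: Sigma is ranked higher on 2+2+2+5 = 11 ballots, Tau on 8. Sigma wins 11–8.
Zeta vs Eta: 7 to 12, Eta.
Zeta vs Delta: 2+1 = 3 for Zeta, 16 for Delta — Delta by 16–3.
Zeta vs Tau: 2+2 = 4 for Zeta, 15 for Tau — Tau by 15–4.
Eta vs Delta: 5+2 = 7 for Eta, 12 for Delta — Delta by 12–7.
Eta vs Tau: Eta preferred on 5+2 = 7 ballots; Tau wins 12–7.
Delta vs Tau: 4 to 15, Tau.
Each book drops at least one matchup (Sigma loses to Delta; Zeta loses to Sigma; Eta loses to Sigma; Delta loses to Tau; Tau loses to Sigma); the cycle Sigma > Tau > Delta > Sigma rules out a Condorcet winner.

none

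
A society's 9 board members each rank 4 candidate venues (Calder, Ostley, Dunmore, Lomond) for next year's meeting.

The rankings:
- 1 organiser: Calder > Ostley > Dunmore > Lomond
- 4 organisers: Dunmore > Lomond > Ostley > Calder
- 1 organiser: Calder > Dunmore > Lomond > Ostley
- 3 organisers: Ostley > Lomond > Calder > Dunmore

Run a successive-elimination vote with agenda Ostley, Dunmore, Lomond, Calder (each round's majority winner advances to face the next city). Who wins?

Round 1: Ostley vs Dunmore — 4–5, Dunmore advances.
Round 2: Dunmore vs Lomond — 6–3, Dunmore advances.
Round 3: Dunmore vs Calder — 4–5, Calder advances.
Calder survives the agenda.

Calder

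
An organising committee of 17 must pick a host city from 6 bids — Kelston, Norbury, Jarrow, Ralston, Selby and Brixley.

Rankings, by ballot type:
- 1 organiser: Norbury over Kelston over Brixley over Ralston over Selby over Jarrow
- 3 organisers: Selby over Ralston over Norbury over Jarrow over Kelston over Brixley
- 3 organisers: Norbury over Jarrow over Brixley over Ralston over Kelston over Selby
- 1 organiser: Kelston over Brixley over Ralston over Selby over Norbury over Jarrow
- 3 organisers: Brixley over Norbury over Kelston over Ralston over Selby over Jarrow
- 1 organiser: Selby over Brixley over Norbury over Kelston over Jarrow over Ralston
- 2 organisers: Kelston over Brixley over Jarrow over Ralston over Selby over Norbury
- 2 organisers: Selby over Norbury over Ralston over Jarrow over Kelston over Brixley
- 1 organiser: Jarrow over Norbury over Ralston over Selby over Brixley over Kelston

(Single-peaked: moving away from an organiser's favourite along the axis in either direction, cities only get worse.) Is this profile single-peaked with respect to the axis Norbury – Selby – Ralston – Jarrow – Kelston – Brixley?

no

Axis positions: Norbury=1, Selby=2, Ralston=3, Jarrow=4, Kelston=5, Brixley=6.
Ballot type 1: ranking walks positions 1-5-6-3-2-4; Kelston is ranked above Selby even though Selby lies between Kelston and the peak Norbury on the axis — preferences dip and rise again. Not single-peaked.
Ballot type 2 (peak Selby at position 2): ranking walks positions 2-3-1-4-5-6, expanding outward from the peak — single-peaked.
Ballot type 3: ranking walks positions 1-4-6-3-5-2; Jarrow is ranked above Selby even though Selby lies between Jarrow and the peak Norbury on the axis — preferences dip and rise again. Not single-peaked.
Ballot type 4: ranking walks positions 5-6-3-2-1-4; Ralston is ranked above Jarrow even though Jarrow lies between Ralston and the peak Kelston on the axis — preferences dip and rise again. Not single-peaked.
Ballot type 5: ranking walks positions 6-1-5-3-2-4; Norbury is ranked above Kelston even though Kelston lies between Norbury and the peak Brixley on the axis — preferences dip and rise again. Not single-peaked.
Ballot type 6: ranking walks positions 2-6-1-5-4-3; Brixley is ranked above Ralston even though Ralston lies between Brixley and the peak Selby on the axis — preferences dip and rise again. Not single-peaked.
Ballot type 7 (peak Kelston at position 5): ranking walks positions 5-6-4-3-2-1, expanding outward from the peak — single-peaked.
Ballot type 8 (peak Selby at position 2): ranking walks positions 2-1-3-4-5-6, expanding outward from the peak — single-peaked.
Ballot type 9: ranking walks positions 4-1-3-2-6-5; Norbury is ranked above Ralston even though Ralston lies between Norbury and the peak Jarrow on the axis — preferences dip and rise again. Not single-peaked.
Ballot type 1 violates single-peakedness, so the profile is not single-peaked on this axis.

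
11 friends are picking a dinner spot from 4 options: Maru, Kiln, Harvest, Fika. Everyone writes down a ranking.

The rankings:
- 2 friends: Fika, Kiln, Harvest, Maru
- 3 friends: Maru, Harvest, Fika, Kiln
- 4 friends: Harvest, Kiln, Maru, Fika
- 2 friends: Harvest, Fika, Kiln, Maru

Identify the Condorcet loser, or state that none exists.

none

Head-to-head results (11 friends):
Maru vs Kiln: 3 to 8, Kiln.
Maru vs Harvest: Maru is ranked higher on 3 ballots, Harvest on 8. Harvest wins 8–3.
Maru–Fika: Maru 7–4.
Kiln vs Harvest: Kiln is ranked higher on 2 ballots, Harvest on 9. Harvest wins 9–2.
Kiln vs Fika: Kiln preferred on 4 ballots; Fika wins 7–4.
Harvest vs Fika: Harvest, 9–2.
No restaurant is winless: Maru beats Fika; Kiln beats Maru; Harvest beats Maru; Fika beats Kiln. There is no Condorcet loser.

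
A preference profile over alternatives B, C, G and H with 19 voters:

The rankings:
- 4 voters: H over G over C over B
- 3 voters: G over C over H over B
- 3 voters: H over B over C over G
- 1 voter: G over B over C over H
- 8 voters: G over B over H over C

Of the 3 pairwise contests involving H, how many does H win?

2

H against each rival (19 voters):
H vs B: 10 to 9, H.
H vs C: H wins 15–4.
H vs G: 7 to 12, G.
H beats B, C; loses to G — 2 pairwise wins.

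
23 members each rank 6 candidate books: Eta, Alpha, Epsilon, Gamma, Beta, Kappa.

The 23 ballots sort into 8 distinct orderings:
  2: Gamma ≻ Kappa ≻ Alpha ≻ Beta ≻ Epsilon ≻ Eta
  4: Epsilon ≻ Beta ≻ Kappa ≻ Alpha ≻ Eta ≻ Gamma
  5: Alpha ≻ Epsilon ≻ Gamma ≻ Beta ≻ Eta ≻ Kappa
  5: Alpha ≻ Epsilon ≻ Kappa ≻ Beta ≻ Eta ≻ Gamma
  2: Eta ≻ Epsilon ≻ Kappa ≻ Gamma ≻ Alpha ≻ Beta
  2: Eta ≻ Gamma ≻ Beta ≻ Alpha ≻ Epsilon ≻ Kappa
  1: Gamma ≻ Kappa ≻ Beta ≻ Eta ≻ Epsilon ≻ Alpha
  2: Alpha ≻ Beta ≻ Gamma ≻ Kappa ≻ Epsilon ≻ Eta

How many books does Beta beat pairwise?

Beta against each rival (23 members):
Beta vs Eta: 19 to 4, Beta.
Beta vs Alpha: Alpha, 16–7.
Beta vs Epsilon: 7 to 16, Epsilon.
Beta vs Gamma: 4+5+2 = 11 for Beta, 12 for Gamma — Gamma by 12–11.
Beta–Kappa: Beta 13–10.
Beta beats Eta, Kappa; loses to Alpha, Epsilon, Gamma — 2 pairwise wins.

2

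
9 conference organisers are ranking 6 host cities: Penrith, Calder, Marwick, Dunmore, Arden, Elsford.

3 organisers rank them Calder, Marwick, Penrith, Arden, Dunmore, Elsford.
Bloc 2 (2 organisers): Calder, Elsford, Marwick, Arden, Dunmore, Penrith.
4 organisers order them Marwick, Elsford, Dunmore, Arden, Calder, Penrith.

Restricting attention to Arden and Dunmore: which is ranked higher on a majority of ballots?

Ballots ranking Arden above Dunmore: 3 + 2 = 5.
Ballots ranking Dunmore above Arden: 9 − 5 = 4.
Arden wins the head-to-head 5–4.

Arden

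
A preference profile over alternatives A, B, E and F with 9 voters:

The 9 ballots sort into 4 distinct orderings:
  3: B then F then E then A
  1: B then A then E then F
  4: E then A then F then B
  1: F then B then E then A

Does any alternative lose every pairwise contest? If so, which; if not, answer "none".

Head-to-head results (9 voters):
A vs B: A preferred on 4 ballots; B wins 5–4.
A vs E: E wins 8–1.
A–F: A 5–4.
B–E: B 5–4.
B vs F: F, 5–4.
E vs F: E is ranked higher on 1+4 = 5 ballots, F on 4. E wins 5–4.
Each alternative has at least one pairwise win (A beats F; B beats A; E beats A; F beats B) — no Condorcet loser.

none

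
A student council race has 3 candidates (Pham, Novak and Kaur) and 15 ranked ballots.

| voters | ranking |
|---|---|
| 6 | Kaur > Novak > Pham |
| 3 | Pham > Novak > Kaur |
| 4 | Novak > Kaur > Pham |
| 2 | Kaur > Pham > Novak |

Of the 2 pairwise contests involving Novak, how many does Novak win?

1

Novak against each rival (15 voters):
Novak vs Pham: Novak preferred on 6+4 = 10 ballots; Novak wins 10–5.
Novak vs Kaur: Novak is ranked higher on 3+4 = 7 ballots, Kaur on 8. Kaur wins 8–7.
Novak beats Pham; loses to Kaur — 1 pairwise win.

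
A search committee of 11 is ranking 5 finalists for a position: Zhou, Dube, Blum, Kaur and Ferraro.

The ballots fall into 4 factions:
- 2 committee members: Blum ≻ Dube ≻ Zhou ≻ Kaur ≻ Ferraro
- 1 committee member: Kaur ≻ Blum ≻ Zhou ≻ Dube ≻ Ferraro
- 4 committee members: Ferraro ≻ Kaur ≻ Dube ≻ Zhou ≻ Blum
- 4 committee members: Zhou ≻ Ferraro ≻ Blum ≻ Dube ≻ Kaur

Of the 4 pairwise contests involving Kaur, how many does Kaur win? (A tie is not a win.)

0

Kaur against each rival (11 committee members):
Kaur vs Zhou: Zhou wins 6–5.
Kaur–Dube: Dube 6–5.
Kaur vs Blum: Blum wins 6–5.
Kaur vs Ferraro: 3 to 8, Ferraro.
Kaur beats no one; loses to Zhou, Dube, Blum, Ferraro — 0 pairwise wins.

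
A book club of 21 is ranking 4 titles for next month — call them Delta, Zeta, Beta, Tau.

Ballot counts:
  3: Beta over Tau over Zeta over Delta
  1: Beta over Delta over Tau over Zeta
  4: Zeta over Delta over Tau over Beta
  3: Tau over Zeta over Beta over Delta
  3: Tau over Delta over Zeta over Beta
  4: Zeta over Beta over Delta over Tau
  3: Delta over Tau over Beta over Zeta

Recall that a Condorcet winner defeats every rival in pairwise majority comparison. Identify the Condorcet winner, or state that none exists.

none

Head-to-head results (21 members):
Delta vs Zeta: Zeta, 14–7.
Delta–Beta: Beta 11–10.
Delta vs Tau: Delta, 12–9.
Zeta vs Beta: Zeta wins 14–7.
Zeta vs Tau: Tau, 13–8.
Beta–Tau: Tau 13–8.
Every book loses at least once (Delta loses to Zeta; Zeta loses to Tau; Beta loses to Zeta; Tau loses to Delta). The majority relation contains the cycle Delta beats Tau beats Zeta beats Delta, so there is no Condorcet winner.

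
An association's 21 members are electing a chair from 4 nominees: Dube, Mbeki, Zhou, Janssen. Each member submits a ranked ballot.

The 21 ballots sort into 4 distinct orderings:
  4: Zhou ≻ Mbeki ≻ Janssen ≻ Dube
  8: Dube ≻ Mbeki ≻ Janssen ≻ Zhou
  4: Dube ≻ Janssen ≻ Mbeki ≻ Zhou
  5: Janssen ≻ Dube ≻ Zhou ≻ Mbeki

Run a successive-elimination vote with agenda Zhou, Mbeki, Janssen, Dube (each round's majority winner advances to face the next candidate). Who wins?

Dube

Round 1: Zhou vs Mbeki — 9–12, Mbeki advances.
Round 2: Mbeki vs Janssen — 12–9, Mbeki advances.
Round 3: Mbeki vs Dube — 4–17, Dube advances.
The agenda winner is Dube.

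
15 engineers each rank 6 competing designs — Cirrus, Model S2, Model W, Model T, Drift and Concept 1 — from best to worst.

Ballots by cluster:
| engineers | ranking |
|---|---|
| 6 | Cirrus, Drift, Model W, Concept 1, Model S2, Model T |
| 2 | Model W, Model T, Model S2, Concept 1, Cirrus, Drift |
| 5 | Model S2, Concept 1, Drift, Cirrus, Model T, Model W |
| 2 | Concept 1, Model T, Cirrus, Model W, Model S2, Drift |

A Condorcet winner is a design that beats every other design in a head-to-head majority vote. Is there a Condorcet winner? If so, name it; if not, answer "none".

Check each pair by majority over 15 ballots:
Cirrus–Model S2: Cirrus 8–7.
Cirrus vs Model W: Cirrus wins 13–2.
Cirrus vs Model T: Cirrus, 11–4.
Cirrus vs Drift: Cirrus, 10–5.
Cirrus vs Concept 1: Concept 1, 9–6.
Model S2 vs Model W: Model W wins 10–5.
Model S2–Model T: Model S2 11–4.
Model S2–Drift: Model S2 9–6.
Model S2–Concept 1: Concept 1 8–7.
Model W vs Model T: Model W wins 8–7.
Model W vs Drift: Drift, 11–4.
Model W vs Concept 1: Model W, 8–7.
Model T vs Drift: Drift, 11–4.
Model T–Concept 1: Concept 1 13–2.
Drift vs Concept 1: Concept 1 wins 9–6.
No design is unbeaten: Cirrus loses to Concept 1; Model S2 loses to Cirrus; Model W loses to Cirrus; Model T loses to Cirrus; Drift loses to Cirrus; Concept 1 loses to Model W. In particular Cirrus → Model W → Concept 1 → Cirrus is a majority cycle — no Condorcet winner exists.

none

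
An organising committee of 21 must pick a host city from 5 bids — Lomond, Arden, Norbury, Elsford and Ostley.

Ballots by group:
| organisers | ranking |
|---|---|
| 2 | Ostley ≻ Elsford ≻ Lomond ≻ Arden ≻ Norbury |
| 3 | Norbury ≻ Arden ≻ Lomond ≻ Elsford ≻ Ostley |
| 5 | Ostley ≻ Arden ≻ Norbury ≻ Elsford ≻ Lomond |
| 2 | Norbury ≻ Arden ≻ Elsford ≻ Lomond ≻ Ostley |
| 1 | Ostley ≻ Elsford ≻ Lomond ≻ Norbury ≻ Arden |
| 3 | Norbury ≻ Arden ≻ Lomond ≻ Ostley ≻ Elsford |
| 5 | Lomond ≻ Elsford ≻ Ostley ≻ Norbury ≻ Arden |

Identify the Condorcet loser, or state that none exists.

Pairwise majorities:
Lomond vs Arden: 8 to 13, Arden.
Lomond vs Norbury: 2+1+5 = 8 for Lomond, 13 for Norbury — Norbury by 13–8.
Lomond vs Elsford: Lomond, 11–10.
Lomond vs Ostley: Lomond preferred on 3+2+3+5 = 13 ballots; Lomond wins 13–8.
Arden vs Norbury: 7 to 14, Norbury.
Arden vs Elsford: 3+5+2+3 = 13 for Arden, 8 for Elsford — Arden by 13–8.
Arden vs Ostley: 3+2+3 = 8 for Arden, 13 for Ostley — Ostley by 13–8.
Norbury–Elsford: Norbury 13–8.
Norbury–Ostley: Ostley 13–8.
Elsford vs Ostley: 10 to 11, Ostley.
Only Elsford has no wins; Elsford is the Condorcet loser.

Elsford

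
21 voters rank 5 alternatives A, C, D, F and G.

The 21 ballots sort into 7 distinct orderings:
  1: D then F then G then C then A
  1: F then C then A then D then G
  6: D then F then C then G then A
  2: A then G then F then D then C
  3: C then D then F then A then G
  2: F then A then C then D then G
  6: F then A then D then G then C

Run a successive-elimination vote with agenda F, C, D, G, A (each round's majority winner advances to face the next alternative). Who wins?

F

Round 1: F vs C — 18–3, F advances.
Round 2: F vs D — 11–10, F advances.
Round 3: F vs G — 19–2, F advances.
Round 4: F vs A — 19–2, F advances.
F survives the agenda.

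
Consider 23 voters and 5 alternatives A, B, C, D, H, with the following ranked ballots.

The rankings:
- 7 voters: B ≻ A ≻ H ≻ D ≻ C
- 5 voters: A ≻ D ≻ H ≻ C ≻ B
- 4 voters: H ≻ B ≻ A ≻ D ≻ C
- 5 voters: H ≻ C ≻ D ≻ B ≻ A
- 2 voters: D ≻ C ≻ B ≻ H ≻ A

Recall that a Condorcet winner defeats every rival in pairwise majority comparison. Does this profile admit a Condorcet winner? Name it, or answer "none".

none

Check each pair by majority over 23 ballots:
A vs B: A is ranked higher on 5 ballots, B on 18. B wins 18–5.
A vs C: 16 to 7, A.
A vs D: 16 to 7, A.
A vs H: A, 12–11.
B vs C: 11 to 12, C.
B vs D: B is ranked higher on 7+4 = 11 ballots, D on 12. D wins 12–11.
B–H: H 14–9.
C vs D: D wins 18–5.
C vs H: H wins 21–2.
D vs H: D is ranked higher on 5+2 = 7 ballots, H on 16. H wins 16–7.
Every alternative loses at least once (A loses to B; B loses to C; C loses to A; D loses to A; H loses to A). The majority relation contains the cycle A > C > B > A, so there is no Condorcet winner.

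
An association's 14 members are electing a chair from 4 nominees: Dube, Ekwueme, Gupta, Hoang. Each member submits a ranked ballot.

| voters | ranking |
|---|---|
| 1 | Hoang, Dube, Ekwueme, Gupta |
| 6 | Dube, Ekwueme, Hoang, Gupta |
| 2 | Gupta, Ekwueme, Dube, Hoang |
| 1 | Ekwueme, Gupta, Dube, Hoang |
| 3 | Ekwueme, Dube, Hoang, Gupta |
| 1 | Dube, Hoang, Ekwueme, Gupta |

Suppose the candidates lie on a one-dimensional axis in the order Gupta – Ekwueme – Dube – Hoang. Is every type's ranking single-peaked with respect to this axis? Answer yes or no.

Axis positions: Gupta=1, Ekwueme=2, Dube=3, Hoang=4.
Type 1 (peak Hoang at position 4): ranking walks positions 4-3-2-1, expanding outward from the peak — single-peaked.
Type 2 (peak Dube at position 3): ranking walks positions 3-2-4-1, expanding outward from the peak — single-peaked.
Type 3 (peak Gupta at position 1): ranking walks positions 1-2-3-4, expanding outward from the peak — single-peaked.
Type 4 (peak Ekwueme at position 2): ranking walks positions 2-1-3-4, expanding outward from the peak — single-peaked.
Type 5 (peak Ekwueme at position 2): ranking walks positions 2-3-4-1, expanding outward from the peak — single-peaked.
Type 6 (peak Dube at position 3): ranking walks positions 3-4-2-1, expanding outward from the peak — single-peaked.
Every ranking is single-peaked on this axis.

yes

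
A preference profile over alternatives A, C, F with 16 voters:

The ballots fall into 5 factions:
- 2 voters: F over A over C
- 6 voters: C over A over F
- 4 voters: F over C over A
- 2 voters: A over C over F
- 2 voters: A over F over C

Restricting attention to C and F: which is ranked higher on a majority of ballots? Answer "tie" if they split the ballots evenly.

Ballots ranking C above F: 6 + 2 = 8.
Ballots ranking F above C: 16 − 8 = 8.
8–8: the pair ties.

tie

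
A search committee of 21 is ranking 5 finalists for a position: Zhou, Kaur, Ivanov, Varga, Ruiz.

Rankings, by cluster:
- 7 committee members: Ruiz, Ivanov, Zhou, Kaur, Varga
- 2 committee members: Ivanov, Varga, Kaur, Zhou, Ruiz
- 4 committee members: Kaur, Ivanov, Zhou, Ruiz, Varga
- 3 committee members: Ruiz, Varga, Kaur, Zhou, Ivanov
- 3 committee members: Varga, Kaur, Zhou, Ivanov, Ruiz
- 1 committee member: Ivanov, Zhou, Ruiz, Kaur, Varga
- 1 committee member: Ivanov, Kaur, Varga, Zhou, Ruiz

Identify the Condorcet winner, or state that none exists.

Pairwise majorities:
Zhou vs Kaur: 7+1 = 8 for Zhou, 13 for Kaur — Kaur by 13–8.
Zhou vs Ivanov: Zhou is ranked higher on 3+3 = 6 ballots, Ivanov on 15. Ivanov wins 15–6.
Zhou vs Varga: 12 to 9, Zhou.
Zhou vs Ruiz: Zhou is ranked higher on 2+4+3+1+1 = 11 ballots, Ruiz on 10. Zhou wins 11–10.
Kaur vs Ivanov: 10 to 11, Ivanov.
Kaur vs Varga: 7+4+1+1 = 13 for Kaur, 8 for Varga — Kaur by 13–8.
Kaur vs Ruiz: 2+4+3+1 = 10 for Kaur, 11 for Ruiz — Ruiz by 11–10.
Ivanov vs Varga: 15 to 6, Ivanov.
Ivanov vs Ruiz: 11 to 10, Ivanov.
Varga vs Ruiz: Varga preferred on 2+3+1 = 6 ballots; Ruiz wins 15–6.
Only Ivanov has no losses; Ivanov is the Condorcet winner.

Ivanov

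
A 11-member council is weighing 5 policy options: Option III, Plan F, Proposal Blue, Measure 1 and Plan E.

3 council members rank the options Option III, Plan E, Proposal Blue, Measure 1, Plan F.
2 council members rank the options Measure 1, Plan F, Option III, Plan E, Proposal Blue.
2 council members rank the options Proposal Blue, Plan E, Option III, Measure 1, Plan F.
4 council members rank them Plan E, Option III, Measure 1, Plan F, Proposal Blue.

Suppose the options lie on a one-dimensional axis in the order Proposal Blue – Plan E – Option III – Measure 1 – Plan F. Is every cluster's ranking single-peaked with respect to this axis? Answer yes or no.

yes

Axis positions: Proposal Blue=1, Plan E=2, Option III=3, Measure 1=4, Plan F=5.
Cluster 1 (peak Option III at position 3): ranking walks positions 3-2-1-4-5, expanding outward from the peak — single-peaked.
Cluster 2 (peak Measure 1 at position 4): ranking walks positions 4-5-3-2-1, expanding outward from the peak — single-peaked.
Cluster 3 (peak Proposal Blue at position 1): ranking walks positions 1-2-3-4-5, expanding outward from the peak — single-peaked.
Cluster 4 (peak Plan E at position 2): ranking walks positions 2-3-4-5-1, expanding outward from the peak — single-peaked.
Every ranking is single-peaked on this axis.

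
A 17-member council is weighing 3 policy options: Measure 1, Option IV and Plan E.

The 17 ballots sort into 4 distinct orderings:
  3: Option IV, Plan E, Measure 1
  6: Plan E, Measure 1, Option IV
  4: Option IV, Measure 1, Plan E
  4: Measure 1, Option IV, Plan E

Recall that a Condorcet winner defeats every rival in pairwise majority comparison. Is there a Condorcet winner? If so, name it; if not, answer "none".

Check each pair by majority over 17 ballots:
Measure 1 vs Option IV: Measure 1, 10–7.
Measure 1 vs Plan E: Plan E, 9–8.
Option IV–Plan E: Option IV 11–6.
Each option drops at least one matchup (Measure 1 loses to Plan E; Option IV loses to Measure 1; Plan E loses to Option IV); the cycle Measure 1 > Option IV > Plan E > Measure 1 rules out a Condorcet winner.

none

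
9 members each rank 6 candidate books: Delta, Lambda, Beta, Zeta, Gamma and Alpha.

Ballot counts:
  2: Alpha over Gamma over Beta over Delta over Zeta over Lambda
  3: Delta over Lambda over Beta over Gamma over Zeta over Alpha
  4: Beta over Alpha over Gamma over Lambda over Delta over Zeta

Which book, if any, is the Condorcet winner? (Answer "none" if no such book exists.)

Head-to-head results (9 members):
Delta–Lambda: Delta 5–4.
Delta vs Beta: Delta is ranked higher on 3 ballots, Beta on 6. Beta wins 6–3.
Delta vs Zeta: Delta wins 9–0.
Delta vs Gamma: Gamma wins 6–3.
Delta vs Alpha: 3 for Delta, 6 for Alpha — Alpha by 6–3.
Lambda vs Beta: Beta wins 6–3.
Lambda–Zeta: Lambda 7–2.
Lambda vs Gamma: Gamma wins 6–3.
Lambda vs Alpha: Alpha, 6–3.
Beta vs Zeta: Beta wins 9–0.
Beta vs Gamma: Beta wins 7–2.
Beta vs Alpha: Beta wins 7–2.
Zeta vs Gamma: Gamma wins 9–0.
Zeta vs Alpha: 3 for Zeta, 6 for Alpha — Alpha by 6–3.
Gamma vs Alpha: Alpha wins 6–3.
Beta defeats every rival head-to-head and is the Condorcet winner.

Beta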